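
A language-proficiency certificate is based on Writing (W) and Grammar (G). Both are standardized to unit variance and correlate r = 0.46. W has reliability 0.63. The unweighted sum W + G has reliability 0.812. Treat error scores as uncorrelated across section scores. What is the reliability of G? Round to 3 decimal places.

0.821

Var(W+G) = 2 + 2·0.46 = 2.920.
True-score variance = ρ_W + ρ_G + 2·0.46, so 0.812 = (0.63 + ρ_G + 0.92) / 2.920.
ρ_G = 0.812·2.920 − 0.63 − 0.92 = 0.821.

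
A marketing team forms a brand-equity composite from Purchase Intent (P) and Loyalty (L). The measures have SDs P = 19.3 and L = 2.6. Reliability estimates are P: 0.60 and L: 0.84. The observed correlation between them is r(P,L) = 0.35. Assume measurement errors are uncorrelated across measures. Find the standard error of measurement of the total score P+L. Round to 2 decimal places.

Var(total) = 379.25 + 35.126 = 414.376.
True-score variance = 229.172 + 35.126 = 264.298, so reliability = 0.6378.
Error variance = 414.376 − 264.298 = 150.078; SEM = √150.078 = 12.25.

12.25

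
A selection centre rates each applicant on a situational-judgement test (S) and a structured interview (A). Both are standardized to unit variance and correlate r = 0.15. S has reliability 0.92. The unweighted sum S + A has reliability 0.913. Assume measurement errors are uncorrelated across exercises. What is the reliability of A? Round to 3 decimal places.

Var(S+A) = 2 + 2·0.15 = 2.300.
True-score variance = ρ_S + ρ_A + 2·0.15, so 0.913 = (0.92 + ρ_A + 0.30) / 2.300.
ρ_A = 0.913·2.300 − 0.92 − 0.30 = 0.880.

0.880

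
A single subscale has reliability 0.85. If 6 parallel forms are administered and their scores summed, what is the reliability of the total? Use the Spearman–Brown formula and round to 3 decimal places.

ρ_k = kρ / (1 + (k−1)ρ) = 6·0.85 / (1 + 5·0.85) = 5.100 / 5.250 = 0.971.

0.971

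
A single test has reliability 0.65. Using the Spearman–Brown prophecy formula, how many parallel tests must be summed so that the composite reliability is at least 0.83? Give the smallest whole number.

3

k ≥ ρ*(1−ρ₁)/(ρ₁(1−ρ*)) = 0.83·0.35 / (0.65·0.17) = 2.629.
Smallest integer k = 3.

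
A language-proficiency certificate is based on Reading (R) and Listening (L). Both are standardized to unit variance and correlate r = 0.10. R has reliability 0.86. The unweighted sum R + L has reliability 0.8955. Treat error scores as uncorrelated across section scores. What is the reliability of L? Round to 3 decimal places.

Var(R+L) = 2 + 2·0.10 = 2.200.
True-score variance = ρ_R + ρ_L + 2·0.10, so 0.8955 = (0.86 + ρ_L + 0.20) / 2.200.
ρ_L = 0.8955·2.200 − 0.86 − 0.20 = 0.910.

0.910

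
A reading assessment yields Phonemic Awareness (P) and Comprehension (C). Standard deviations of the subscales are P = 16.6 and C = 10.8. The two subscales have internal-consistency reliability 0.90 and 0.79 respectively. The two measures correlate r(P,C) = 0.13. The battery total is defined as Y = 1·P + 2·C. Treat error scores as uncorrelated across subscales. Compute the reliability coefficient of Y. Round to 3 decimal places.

0.850

Var(Y) = 16.6² + 2²·10.8² + 2·[2·16.6·10.8·0.13] = 742.12 + 93.2256 = 835.346.
With uncorrelated errors the cross-covariances are all true-score covariance, so they carry over unchanged; only the diagonal terms shrink to ρᵢσᵢ².
True-score variance = [16.6²·0.90 + 2²·10.8²·0.79] + 93.2256 = 616.586 + 93.2256 = 709.812.
Reliability = 709.812 / 835.346 = 0.850.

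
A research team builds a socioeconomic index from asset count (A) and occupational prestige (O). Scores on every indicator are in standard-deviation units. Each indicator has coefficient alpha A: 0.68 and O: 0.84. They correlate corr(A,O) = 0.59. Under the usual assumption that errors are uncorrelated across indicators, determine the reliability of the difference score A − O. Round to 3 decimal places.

0.415

Var(A−O) = 1 + 1 − 2·0.59 = 2 − 1.18 = 0.82.
Because errors are independent across components, Cov(Tᵢ,Tⱼ) = Cov(Xᵢ,Xⱼ); the off-diagonal part of the true-score variance is the same as above.
True-score variance = [0.68 + 0.84] − 1.18 = 1.52 − 1.18 = 0.34.
Reliability = 0.34 / 0.82 = 0.415.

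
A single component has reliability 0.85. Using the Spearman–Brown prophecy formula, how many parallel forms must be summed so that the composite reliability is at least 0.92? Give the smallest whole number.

k ≥ ρ*(1−ρ₁)/(ρ₁(1−ρ*)) = 0.92·0.15 / (0.85·0.08) = 2.029.
Smallest integer k = 3.

3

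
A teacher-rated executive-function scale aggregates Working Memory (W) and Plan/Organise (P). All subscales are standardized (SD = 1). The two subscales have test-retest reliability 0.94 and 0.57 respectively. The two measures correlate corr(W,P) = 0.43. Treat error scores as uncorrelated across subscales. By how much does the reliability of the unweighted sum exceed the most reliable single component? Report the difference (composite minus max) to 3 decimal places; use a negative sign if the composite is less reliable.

Var(sum) = 2 + 0.86 = 2.86; true-score variance = 1.51 + 0.86 = 2.37; composite reliability = 0.8287.
Max component reliability = 0.9400.
Difference = 0.8287 − 0.9400 = -0.111.

-0.111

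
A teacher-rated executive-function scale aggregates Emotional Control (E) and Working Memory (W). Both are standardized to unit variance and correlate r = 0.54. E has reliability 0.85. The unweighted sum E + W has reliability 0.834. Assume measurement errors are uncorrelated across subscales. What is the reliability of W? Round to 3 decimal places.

Var(E+W) = 2 + 2·0.54 = 3.080.
True-score variance = ρ_E + ρ_W + 2·0.54, so 0.834 = (0.85 + ρ_W + 1.08) / 3.080.
ρ_W = 0.834·3.080 − 0.85 − 1.08 = 0.639.

0.639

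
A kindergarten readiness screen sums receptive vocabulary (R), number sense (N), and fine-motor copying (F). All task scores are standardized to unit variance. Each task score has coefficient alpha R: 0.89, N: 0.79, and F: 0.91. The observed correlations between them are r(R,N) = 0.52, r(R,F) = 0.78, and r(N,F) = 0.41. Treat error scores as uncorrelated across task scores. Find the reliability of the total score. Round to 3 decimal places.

0.936

Var(R+N+F) = 3 + 2·[0.52 + 0.78 + 0.41] = 3 + 3.42 = 6.42.
Under uncorrelated errors the observed covariances equal the true-score covariances, so only the own-variance terms attenuate.
True-score variance = [0.89 + 0.79 + 0.91] + 3.42 = 2.59 + 3.42 = 6.01.
Reliability = 6.01 / 6.42 = 0.936.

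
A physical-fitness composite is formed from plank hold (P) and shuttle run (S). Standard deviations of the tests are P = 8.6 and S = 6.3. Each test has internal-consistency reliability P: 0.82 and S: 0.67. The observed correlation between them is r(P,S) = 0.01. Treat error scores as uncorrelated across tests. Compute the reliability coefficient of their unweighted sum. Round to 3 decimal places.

0.770

Var(P+S) = 8.6² + 6.3² + 2·[8.6·6.3·0.01] = 113.65 + 1.0836 = 114.734.
With uncorrelated errors the cross-covariances are all true-score covariance, so they carry over unchanged; only the diagonal terms shrink to ρᵢσᵢ².
True-score variance = [8.6²·0.82 + 6.3²·0.67] + 1.0836 = 87.2395 + 1.0836 = 88.3231.
Reliability = 88.3231 / 114.734 = 0.770.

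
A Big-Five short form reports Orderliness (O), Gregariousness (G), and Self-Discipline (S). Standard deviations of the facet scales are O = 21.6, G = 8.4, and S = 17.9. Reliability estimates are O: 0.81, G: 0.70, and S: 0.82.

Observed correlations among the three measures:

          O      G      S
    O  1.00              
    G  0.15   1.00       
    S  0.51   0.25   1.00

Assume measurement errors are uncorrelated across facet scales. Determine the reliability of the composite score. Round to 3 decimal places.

0.879

Var(O+G+S) = 21.6² + 8.4² + 17.9² + 2·[21.6·8.4·0.15 + 21.6·17.9·0.51 + 8.4·17.9·0.25] = 857.53 + 523.985 = 1381.51.
Because errors are independent across components, Cov(Tᵢ,Tⱼ) = Cov(Xᵢ,Xⱼ); the off-diagonal part of the true-score variance is the same as above.
True-score variance = [21.6²·0.81 + 8.4²·0.70 + 17.9²·0.82] + 523.985 = 690.042 + 523.985 = 1214.03.
Reliability = 1214.03 / 1381.51 = 0.879.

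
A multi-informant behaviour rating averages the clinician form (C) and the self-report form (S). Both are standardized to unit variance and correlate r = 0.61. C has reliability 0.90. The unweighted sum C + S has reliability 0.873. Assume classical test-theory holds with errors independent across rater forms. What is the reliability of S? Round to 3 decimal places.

0.691

Var(C+S) = 2 + 2·0.61 = 3.220.
True-score variance = ρ_C + ρ_S + 2·0.61, so 0.873 = (0.90 + ρ_S + 1.22) / 3.220.
ρ_S = 0.873·3.220 − 0.90 − 1.22 = 0.691.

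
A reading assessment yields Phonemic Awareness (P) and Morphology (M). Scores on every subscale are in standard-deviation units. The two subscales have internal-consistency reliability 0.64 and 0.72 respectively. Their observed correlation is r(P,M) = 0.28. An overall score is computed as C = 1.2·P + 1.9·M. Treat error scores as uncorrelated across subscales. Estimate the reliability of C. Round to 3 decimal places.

0.758

Var(C) = 1.2² + 1.9² + 2·[2.28·0.28] = 5.05 + 1.2768 = 6.3268.
Under uncorrelated errors the observed covariances equal the true-score covariances, so only the own-variance terms attenuate.
True-score variance = [1.2²·0.64 + 1.9²·0.72] + 1.2768 = 3.5208 + 1.2768 = 4.7976.
Reliability = 4.7976 / 6.3268 = 0.758.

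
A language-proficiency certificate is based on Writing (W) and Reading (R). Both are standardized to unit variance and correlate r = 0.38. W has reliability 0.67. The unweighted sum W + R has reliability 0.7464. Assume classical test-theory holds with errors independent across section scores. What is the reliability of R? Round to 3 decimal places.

Var(W+R) = 2 + 2·0.38 = 2.760.
True-score variance = ρ_W + ρ_R + 2·0.38, so 0.7464 = (0.67 + ρ_R + 0.76) / 2.760.
ρ_R = 0.7464·2.760 − 0.67 − 0.76 = 0.630.

0.630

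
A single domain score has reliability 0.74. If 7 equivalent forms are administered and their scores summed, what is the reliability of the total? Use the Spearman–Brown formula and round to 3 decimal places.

0.952

ρ_k = kρ / (1 + (k−1)ρ) = 7·0.74 / (1 + 6·0.74) = 5.180 / 5.440 = 0.952.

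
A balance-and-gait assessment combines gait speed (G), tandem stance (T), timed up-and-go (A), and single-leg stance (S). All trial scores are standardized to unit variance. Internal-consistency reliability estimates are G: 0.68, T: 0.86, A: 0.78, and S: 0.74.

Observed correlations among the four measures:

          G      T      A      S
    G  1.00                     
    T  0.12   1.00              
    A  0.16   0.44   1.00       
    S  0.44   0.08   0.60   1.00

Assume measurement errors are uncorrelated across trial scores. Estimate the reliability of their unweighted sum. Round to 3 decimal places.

0.878

Var(G+T+A+S) = 4 + 2·[0.12 + 0.16 + 0.44 + 0.44 + 0.08 + 0.60] = 4 + 3.68 = 7.68.
Under uncorrelated errors the observed covariances equal the true-score covariances, so only the own-variance terms attenuate.
True-score variance = [0.68 + 0.86 + 0.78 + 0.74] + 3.68 = 3.06 + 3.68 = 6.74.
Reliability = 6.74 / 7.68 = 0.878.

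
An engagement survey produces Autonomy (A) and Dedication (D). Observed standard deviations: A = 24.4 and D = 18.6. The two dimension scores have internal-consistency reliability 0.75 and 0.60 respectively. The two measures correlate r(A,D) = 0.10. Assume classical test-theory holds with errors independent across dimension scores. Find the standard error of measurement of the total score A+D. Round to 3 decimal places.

16.948

Var(total) = 941.32 + 90.768 = 1032.09.
True-score variance = 654.096 + 90.768 = 744.864, so reliability = 0.7217.
Error variance = 1032.09 − 744.864 = 287.224; SEM = √287.224 = 16.948.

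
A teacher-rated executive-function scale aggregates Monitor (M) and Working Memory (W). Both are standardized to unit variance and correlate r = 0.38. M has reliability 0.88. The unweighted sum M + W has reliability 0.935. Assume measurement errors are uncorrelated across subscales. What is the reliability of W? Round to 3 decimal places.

Var(M+W) = 2 + 2·0.38 = 2.760.
True-score variance = ρ_M + ρ_W + 2·0.38, so 0.935 = (0.88 + ρ_W + 0.76) / 2.760.
ρ_W = 0.935·2.760 − 0.88 − 0.76 = 0.941.

0.941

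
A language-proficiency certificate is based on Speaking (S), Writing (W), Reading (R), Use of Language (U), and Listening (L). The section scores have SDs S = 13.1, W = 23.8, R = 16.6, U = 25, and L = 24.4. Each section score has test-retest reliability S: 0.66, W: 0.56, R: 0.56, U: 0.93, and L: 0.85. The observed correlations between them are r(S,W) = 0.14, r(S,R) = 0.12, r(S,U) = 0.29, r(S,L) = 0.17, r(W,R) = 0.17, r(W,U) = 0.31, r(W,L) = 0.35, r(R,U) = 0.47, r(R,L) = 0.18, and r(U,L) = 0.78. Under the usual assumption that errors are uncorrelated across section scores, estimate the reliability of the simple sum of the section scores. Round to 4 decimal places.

0.8892

Var(S+W+R+U+L) = 13.1² + 23.8² + 16.6² + 25² + 24.4² + 2·[13.1·23.8·0.14 + 13.1·16.6·0.12 + 13.1·25·0.29 + 13.1·24.4·0.17 + 23.8·16.6·0.17 + 23.8·25·0.31 + 23.8·24.4·0.35 + 16.6·25·0.47 + 16.6·24.4·0.18 + 25·24.4·0.78] = 2233.97 + 2835.36 = 5069.33.
Because errors are independent across components, Cov(Tᵢ,Tⱼ) = Cov(Xᵢ,Xⱼ); the off-diagonal part of the true-score variance is the same as above.
True-score variance = [13.1²·0.66 + 23.8²·0.56 + 16.6²·0.56 + 25²·0.93 + 24.4²·0.85] + 2835.36 = 1672.09 + 2835.36 = 4507.45.
Reliability = 4507.45 / 5069.33 = 0.8892.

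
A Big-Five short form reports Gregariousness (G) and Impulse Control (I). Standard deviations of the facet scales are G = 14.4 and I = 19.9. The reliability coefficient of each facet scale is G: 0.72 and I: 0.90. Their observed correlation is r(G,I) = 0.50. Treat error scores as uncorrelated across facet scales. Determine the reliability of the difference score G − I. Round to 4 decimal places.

0.6917

Var(G−I) = 14.4² + 19.9² − 2·14.4·19.9·0.50 = 603.37 − 286.56 = 316.81.
Under uncorrelated errors the observed covariances equal the true-score covariances, so only the own-variance terms attenuate.
True-score variance = [14.4²·0.72 + 19.9²·0.90] − 286.56 = 505.708 − 286.56 = 219.148.
Reliability = 219.148 / 316.81 = 0.6917.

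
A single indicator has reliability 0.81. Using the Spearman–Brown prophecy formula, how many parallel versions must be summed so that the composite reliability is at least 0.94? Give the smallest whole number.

k ≥ ρ*(1−ρ₁)/(ρ₁(1−ρ*)) = 0.94·0.19 / (0.81·0.06) = 3.675.
Smallest integer k = 4.

4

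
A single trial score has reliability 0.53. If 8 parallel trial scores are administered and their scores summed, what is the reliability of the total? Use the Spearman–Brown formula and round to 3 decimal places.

ρ_k = kρ / (1 + (k−1)ρ) = 8·0.53 / (1 + 7·0.53) = 4.240 / 4.710 = 0.900.

0.900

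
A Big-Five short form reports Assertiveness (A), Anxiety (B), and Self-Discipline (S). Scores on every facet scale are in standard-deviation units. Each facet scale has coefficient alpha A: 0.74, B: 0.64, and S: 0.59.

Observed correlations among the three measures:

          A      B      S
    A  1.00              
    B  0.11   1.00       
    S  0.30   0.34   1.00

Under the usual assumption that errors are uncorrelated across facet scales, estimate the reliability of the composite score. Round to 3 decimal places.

0.771

Var(A+B+S) = 3 + 2·[0.11 + 0.30 + 0.34] = 3 + 1.5 = 4.5.
Under uncorrelated errors the observed covariances equal the true-score covariances, so only the own-variance terms attenuate.
True-score variance = [0.74 + 0.64 + 0.59] + 1.5 = 1.97 + 1.5 = 3.47.
Reliability = 3.47 / 4.5 = 0.771.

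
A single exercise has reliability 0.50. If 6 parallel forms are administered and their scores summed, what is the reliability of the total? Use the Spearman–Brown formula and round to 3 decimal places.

0.857

ρ_k = kρ / (1 + (k−1)ρ) = 6·0.50 / (1 + 5·0.50) = 3.000 / 3.500 = 0.857.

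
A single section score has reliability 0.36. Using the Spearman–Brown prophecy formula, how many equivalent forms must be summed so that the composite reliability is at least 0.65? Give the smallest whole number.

k ≥ ρ*(1−ρ₁)/(ρ₁(1−ρ*)) = 0.65·0.64 / (0.36·0.35) = 3.302.
Smallest integer k = 4.

4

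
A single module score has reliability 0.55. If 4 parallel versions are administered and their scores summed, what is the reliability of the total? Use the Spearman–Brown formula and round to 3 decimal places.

0.830

ρ_k = kρ / (1 + (k−1)ρ) = 4·0.55 / (1 + 3·0.55) = 2.200 / 2.650 = 0.830.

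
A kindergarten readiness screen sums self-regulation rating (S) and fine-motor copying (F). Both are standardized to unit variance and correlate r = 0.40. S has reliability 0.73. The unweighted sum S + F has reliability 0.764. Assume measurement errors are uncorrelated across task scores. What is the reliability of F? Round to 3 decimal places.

Var(S+F) = 2 + 2·0.40 = 2.800.
True-score variance = ρ_S + ρ_F + 2·0.40, so 0.764 = (0.73 + ρ_F + 0.80) / 2.800.
ρ_F = 0.764·2.800 − 0.73 − 0.80 = 0.609.

0.609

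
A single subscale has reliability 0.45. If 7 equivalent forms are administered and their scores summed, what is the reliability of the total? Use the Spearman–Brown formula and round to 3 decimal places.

0.851

ρ_k = kρ / (1 + (k−1)ρ) = 7·0.45 / (1 + 6·0.45) = 3.150 / 3.700 = 0.851.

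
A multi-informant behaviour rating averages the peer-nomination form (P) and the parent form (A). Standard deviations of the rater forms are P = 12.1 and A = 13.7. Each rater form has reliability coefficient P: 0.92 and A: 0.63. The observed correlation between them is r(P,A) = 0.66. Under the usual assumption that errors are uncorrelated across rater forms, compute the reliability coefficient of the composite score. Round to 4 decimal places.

0.8532

Var(P+A) = 12.1² + 13.7² + 2·[12.1·13.7·0.66] = 334.1 + 218.816 = 552.916.
With uncorrelated errors the cross-covariances are all true-score covariance, so they carry over unchanged; only the diagonal terms shrink to ρᵢσᵢ².
True-score variance = [12.1²·0.92 + 13.7²·0.63] + 218.816 = 252.942 + 218.816 = 471.758.
Reliability = 471.758 / 552.916 = 0.8532.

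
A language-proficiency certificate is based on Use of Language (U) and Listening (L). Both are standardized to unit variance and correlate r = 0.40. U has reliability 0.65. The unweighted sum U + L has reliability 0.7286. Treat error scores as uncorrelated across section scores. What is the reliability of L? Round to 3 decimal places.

Var(U+L) = 2 + 2·0.40 = 2.800.
True-score variance = ρ_U + ρ_L + 2·0.40, so 0.7286 = (0.65 + ρ_L + 0.80) / 2.800.
ρ_L = 0.7286·2.800 − 0.65 − 0.80 = 0.590.

0.590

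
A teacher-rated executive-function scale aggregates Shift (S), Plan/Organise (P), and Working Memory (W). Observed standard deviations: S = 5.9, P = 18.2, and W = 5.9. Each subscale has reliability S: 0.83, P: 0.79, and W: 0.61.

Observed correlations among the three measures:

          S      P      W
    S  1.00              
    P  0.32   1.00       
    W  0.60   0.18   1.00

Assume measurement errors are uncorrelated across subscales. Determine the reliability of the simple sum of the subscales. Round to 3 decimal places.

Var(S+P+W) = 5.9² + 18.2² + 5.9² + 2·[5.9·18.2·0.32 + 5.9·5.9·0.60 + 18.2·5.9·0.18] = 400.86 + 149.152 = 550.012.
Under uncorrelated errors the observed covariances equal the true-score covariances, so only the own-variance terms attenuate.
True-score variance = [5.9²·0.83 + 18.2²·0.79 + 5.9²·0.61] + 149.152 = 311.806 + 149.152 = 460.958.
Reliability = 460.958 / 550.012 = 0.838.

0.838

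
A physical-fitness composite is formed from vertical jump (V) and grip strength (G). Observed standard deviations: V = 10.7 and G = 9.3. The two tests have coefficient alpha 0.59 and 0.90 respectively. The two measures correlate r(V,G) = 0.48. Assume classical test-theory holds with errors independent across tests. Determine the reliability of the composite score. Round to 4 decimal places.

0.8125

Var(V+G) = 10.7² + 9.3² + 2·[10.7·9.3·0.48] = 200.98 + 95.5296 = 296.51.
Under uncorrelated errors the observed covariances equal the true-score covariances, so only the own-variance terms attenuate.
True-score variance = [10.7²·0.59 + 9.3²·0.90] + 95.5296 = 145.39 + 95.5296 = 240.92.
Reliability = 240.92 / 296.51 = 0.8125.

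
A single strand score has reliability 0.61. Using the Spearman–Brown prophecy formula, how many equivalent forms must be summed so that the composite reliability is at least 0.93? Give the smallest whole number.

9

k ≥ ρ*(1−ρ₁)/(ρ₁(1−ρ*)) = 0.93·0.39 / (0.61·0.07) = 8.494.
Smallest integer k = 9.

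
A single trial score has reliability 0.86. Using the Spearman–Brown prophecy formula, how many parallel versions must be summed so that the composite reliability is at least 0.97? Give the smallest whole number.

6

k ≥ ρ*(1−ρ₁)/(ρ₁(1−ρ*)) = 0.97·0.14 / (0.86·0.03) = 5.264.
Smallest integer k = 6.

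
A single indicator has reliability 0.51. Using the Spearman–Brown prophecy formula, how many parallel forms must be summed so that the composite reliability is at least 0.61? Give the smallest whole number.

k ≥ ρ*(1−ρ₁)/(ρ₁(1−ρ*)) = 0.61·0.49 / (0.51·0.39) = 1.503.
Smallest integer k = 2.

2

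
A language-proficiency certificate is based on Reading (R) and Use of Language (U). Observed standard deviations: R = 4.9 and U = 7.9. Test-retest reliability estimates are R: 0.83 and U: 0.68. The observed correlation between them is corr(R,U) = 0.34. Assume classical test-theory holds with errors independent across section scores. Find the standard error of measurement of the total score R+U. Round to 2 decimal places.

4.90

Var(total) = 86.42 + 26.3228 = 112.743.
True-score variance = 62.3671 + 26.3228 = 88.6899, so reliability = 0.7867.
Error variance = 112.743 − 88.6899 = 24.0529; SEM = √24.0529 = 4.90.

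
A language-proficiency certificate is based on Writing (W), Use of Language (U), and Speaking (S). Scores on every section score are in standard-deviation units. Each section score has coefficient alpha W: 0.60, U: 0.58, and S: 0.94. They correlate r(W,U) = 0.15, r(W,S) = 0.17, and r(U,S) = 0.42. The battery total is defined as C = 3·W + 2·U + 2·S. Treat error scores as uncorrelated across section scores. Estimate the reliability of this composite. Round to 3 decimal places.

0.772

Var(C) = 3² + 2² + 2² + 2·[6·0.15 + 6·0.17 + 4·0.42] = 17 + 7.2 = 24.2.
Under uncorrelated errors the observed covariances equal the true-score covariances, so only the own-variance terms attenuate.
True-score variance = [3²·0.60 + 2²·0.58 + 2²·0.94] + 7.2 = 11.48 + 7.2 = 18.68.
Reliability = 18.68 / 24.2 = 0.772.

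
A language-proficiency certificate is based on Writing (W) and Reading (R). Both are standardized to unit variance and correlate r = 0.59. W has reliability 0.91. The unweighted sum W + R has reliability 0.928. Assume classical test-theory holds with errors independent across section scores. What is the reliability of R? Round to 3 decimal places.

0.861

Var(W+R) = 2 + 2·0.59 = 3.180.
True-score variance = ρ_W + ρ_R + 2·0.59, so 0.928 = (0.91 + ρ_R + 1.18) / 3.180.
ρ_R = 0.928·3.180 − 0.91 − 1.18 = 0.861.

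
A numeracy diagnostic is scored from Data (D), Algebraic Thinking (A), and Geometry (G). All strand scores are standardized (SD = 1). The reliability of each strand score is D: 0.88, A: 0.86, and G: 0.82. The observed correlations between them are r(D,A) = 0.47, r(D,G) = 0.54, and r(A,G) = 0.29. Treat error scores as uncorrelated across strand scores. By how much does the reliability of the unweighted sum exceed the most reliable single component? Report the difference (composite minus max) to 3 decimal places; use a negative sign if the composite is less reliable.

Var(sum) = 3 + 2.6 = 5.6; true-score variance = 2.56 + 2.6 = 5.16; composite reliability = 0.9214.
Max component reliability = 0.8800.
Difference = 0.9214 − 0.8800 = 0.041.

0.041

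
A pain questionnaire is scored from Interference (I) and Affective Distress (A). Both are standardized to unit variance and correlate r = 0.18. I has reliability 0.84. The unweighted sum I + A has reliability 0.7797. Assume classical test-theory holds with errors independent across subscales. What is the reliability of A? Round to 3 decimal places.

Var(I+A) = 2 + 2·0.18 = 2.360.
True-score variance = ρ_I + ρ_A + 2·0.18, so 0.7797 = (0.84 + ρ_A + 0.36) / 2.360.
ρ_A = 0.7797·2.360 − 0.84 − 0.36 = 0.640.

0.640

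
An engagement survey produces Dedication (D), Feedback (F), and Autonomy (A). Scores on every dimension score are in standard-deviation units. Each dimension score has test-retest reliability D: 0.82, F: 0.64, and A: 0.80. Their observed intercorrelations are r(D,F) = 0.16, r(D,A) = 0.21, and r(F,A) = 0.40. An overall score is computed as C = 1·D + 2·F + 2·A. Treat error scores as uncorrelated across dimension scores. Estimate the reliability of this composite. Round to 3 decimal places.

0.823

Var(C) = 1 + 2² + 2² + 2·[2·0.16 + 2·0.21 + 4·0.40] = 9 + 4.68 = 13.68.
With uncorrelated errors the cross-covariances are all true-score covariance, so they carry over unchanged; only the diagonal terms shrink to ρᵢσᵢ².
True-score variance = [0.82 + 2²·0.64 + 2²·0.80] + 4.68 = 6.58 + 4.68 = 11.26.
Reliability = 11.26 / 13.68 = 0.823.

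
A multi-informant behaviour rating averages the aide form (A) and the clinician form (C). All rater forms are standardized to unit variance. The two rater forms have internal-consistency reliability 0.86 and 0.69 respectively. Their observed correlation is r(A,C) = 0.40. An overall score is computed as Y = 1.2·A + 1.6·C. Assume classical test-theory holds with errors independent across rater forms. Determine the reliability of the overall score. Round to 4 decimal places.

Var(Y) = 1.2² + 1.6² + 2·[1.92·0.40] = 4 + 1.536 = 5.536.
With uncorrelated errors the cross-covariances are all true-score covariance, so they carry over unchanged; only the diagonal terms shrink to ρᵢσᵢ².
True-score variance = [1.2²·0.86 + 1.6²·0.69] + 1.536 = 3.0048 + 1.536 = 4.5408.
Reliability = 4.5408 / 5.536 = 0.8202.

0.8202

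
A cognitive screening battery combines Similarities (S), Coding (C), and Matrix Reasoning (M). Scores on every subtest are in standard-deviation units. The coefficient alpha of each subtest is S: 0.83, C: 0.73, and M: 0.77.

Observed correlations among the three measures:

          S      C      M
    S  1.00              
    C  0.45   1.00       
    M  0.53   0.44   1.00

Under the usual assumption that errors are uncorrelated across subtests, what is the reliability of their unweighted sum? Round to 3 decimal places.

Var(S+C+M) = 3 + 2·[0.45 + 0.53 + 0.44] = 3 + 2.84 = 5.84.
With uncorrelated errors the cross-covariances are all true-score covariance, so they carry over unchanged; only the diagonal terms shrink to ρᵢσᵢ².
True-score variance = [0.83 + 0.73 + 0.77] + 2.84 = 2.33 + 2.84 = 5.17.
Reliability = 5.17 / 5.84 = 0.885.

0.885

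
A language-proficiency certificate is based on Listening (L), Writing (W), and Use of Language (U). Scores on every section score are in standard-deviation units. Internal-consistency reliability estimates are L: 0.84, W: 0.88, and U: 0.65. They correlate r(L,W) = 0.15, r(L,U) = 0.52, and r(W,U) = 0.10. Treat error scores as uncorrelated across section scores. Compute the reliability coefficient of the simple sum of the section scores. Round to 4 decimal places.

Var(L+W+U) = 3 + 2·[0.15 + 0.52 + 0.10] = 3 + 1.54 = 4.54.
Because errors are independent across components, Cov(Tᵢ,Tⱼ) = Cov(Xᵢ,Xⱼ); the off-diagonal part of the true-score variance is the same as above.
True-score variance = [0.84 + 0.88 + 0.65] + 1.54 = 2.37 + 1.54 = 3.91.
Reliability = 3.91 / 4.54 = 0.8612.

0.8612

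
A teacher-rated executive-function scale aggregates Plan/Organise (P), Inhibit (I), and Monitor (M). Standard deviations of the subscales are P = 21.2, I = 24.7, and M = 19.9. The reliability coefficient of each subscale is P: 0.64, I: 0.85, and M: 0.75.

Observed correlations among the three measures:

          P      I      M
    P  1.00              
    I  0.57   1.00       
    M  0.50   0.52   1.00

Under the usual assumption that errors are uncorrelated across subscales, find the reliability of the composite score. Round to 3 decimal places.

Var(P+I+M) = 21.2² + 24.7² + 19.9² + 2·[21.2·24.7·0.57 + 21.2·19.9·0.50 + 24.7·19.9·0.52] = 1455.54 + 1530.02 = 2985.56.
With uncorrelated errors the cross-covariances are all true-score covariance, so they carry over unchanged; only the diagonal terms shrink to ρᵢσᵢ².
True-score variance = [21.2²·0.64 + 24.7²·0.85 + 19.9²·0.75] + 1530.02 = 1103.23 + 1530.02 = 2633.25.
Reliability = 2633.25 / 2985.56 = 0.882.

0.882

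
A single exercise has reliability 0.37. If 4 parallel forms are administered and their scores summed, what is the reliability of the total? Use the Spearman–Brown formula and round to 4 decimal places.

ρ_k = kρ / (1 + (k−1)ρ) = 4·0.37 / (1 + 3·0.37) = 1.480 / 2.110 = 0.7014.

0.7014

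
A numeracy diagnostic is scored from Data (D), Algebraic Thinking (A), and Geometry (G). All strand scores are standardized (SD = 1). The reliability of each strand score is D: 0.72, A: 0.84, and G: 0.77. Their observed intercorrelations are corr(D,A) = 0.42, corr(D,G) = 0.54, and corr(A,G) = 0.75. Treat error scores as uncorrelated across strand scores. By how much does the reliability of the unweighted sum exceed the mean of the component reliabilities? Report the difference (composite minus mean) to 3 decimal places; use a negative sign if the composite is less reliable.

0.119

Var(sum) = 3 + 3.42 = 6.42; true-score variance = 2.33 + 3.42 = 5.75; composite reliability = 0.8956.
Mean component reliability = 0.7767.
Difference = 0.8956 − 0.7767 = 0.119.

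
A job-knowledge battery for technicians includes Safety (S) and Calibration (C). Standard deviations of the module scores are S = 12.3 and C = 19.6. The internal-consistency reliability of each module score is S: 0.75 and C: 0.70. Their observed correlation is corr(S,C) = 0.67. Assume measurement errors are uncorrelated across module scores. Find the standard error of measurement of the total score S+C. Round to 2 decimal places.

12.37

Var(total) = 535.45 + 323.047 = 858.497.
True-score variance = 382.38 + 323.047 = 705.427, so reliability = 0.8217.
Error variance = 858.497 − 705.427 = 153.07; SEM = √153.07 = 12.37.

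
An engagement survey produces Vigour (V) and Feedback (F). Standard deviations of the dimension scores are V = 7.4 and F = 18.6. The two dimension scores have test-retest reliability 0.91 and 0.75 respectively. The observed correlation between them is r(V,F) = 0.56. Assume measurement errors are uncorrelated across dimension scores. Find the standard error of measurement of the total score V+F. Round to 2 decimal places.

9.56

Var(total) = 400.72 + 154.157 = 554.877.
True-score variance = 309.302 + 154.157 = 463.458, so reliability = 0.8352.
Error variance = 554.877 − 463.458 = 91.4184; SEM = √91.4184 = 9.56.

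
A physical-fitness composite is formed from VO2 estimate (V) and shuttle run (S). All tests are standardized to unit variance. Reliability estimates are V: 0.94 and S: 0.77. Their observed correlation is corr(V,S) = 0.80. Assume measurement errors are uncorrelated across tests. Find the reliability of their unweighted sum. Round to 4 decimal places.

0.9194

Var(V+S) = 2 + 2·[0.80] = 2 + 1.6 = 3.6.
With uncorrelated errors the cross-covariances are all true-score covariance, so they carry over unchanged; only the diagonal terms shrink to ρᵢσᵢ².
True-score variance = [0.94 + 0.77] + 1.6 = 1.71 + 1.6 = 3.31.
Reliability = 3.31 / 3.6 = 0.9194.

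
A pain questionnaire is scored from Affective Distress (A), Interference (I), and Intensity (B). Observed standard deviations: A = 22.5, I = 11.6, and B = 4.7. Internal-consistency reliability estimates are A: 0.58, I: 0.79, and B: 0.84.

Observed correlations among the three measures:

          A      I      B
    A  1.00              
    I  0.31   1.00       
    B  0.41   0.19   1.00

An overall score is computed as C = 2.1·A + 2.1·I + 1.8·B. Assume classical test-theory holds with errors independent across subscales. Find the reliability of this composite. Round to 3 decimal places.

Var(C) = 2.1²·22.5² + 2.1²·11.6² + 1.8²·4.7² + 2·[4.41·22.5·11.6·0.31 + 3.78·22.5·4.7·0.41 + 3.78·11.6·4.7·0.19] = 2897.54 + 1119.72 = 4017.27.
Under uncorrelated errors the observed covariances equal the true-score covariances, so only the own-variance terms attenuate.
True-score variance = [2.1²·22.5²·0.58 + 2.1²·11.6²·0.79 + 1.8²·4.7²·0.84] + 1119.72 = 1823.8 + 1119.72 = 2943.52.
Reliability = 2943.52 / 4017.27 = 0.733.

0.733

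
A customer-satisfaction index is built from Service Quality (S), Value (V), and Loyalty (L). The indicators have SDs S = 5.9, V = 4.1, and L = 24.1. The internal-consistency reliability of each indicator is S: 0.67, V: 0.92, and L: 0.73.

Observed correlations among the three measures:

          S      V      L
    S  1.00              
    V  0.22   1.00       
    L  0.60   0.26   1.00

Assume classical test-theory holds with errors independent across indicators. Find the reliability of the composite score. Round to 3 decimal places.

0.804

Var(S+V+L) = 5.9² + 4.1² + 24.1² + 2·[5.9·4.1·0.22 + 5.9·24.1·0.60 + 4.1·24.1·0.26] = 632.43 + 232.653 = 865.083.
With uncorrelated errors the cross-covariances are all true-score covariance, so they carry over unchanged; only the diagonal terms shrink to ρᵢσᵢ².
True-score variance = [5.9²·0.67 + 4.1²·0.92 + 24.1²·0.73] + 232.653 = 462.779 + 232.653 = 695.432.
Reliability = 695.432 / 865.083 = 0.804.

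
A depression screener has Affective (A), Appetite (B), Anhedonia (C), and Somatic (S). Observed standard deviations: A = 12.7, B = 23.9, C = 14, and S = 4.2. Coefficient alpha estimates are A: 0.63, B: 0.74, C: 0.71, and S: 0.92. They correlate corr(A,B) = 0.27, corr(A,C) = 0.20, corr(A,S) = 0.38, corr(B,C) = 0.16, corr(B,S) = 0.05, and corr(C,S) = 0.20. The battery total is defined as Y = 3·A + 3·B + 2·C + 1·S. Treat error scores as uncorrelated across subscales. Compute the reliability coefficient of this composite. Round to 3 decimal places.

0.793

Var(Y) = 3²·12.7² + 3²·23.9² + 2²·14² + 4.2² + 2·[9·12.7·23.9·0.27 + 6·12.7·14·0.20 + 3·12.7·4.2·0.38 + 6·23.9·14·0.16 + 3·23.9·4.2·0.05 + 2·14·4.2·0.20] = 7394.14 + 2743.08 = 10137.2.
Under uncorrelated errors the observed covariances equal the true-score covariances, so only the own-variance terms attenuate.
True-score variance = [3²·12.7²·0.63 + 3²·23.9²·0.74 + 2²·14²·0.71 + 4.2²·0.92] + 2743.08 = 5291.64 + 2743.08 = 8034.72.
Reliability = 8034.72 / 10137.2 = 0.793.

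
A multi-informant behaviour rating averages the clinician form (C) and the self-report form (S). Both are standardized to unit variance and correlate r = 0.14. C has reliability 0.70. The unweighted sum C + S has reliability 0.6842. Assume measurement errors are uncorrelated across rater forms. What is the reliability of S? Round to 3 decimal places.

0.580

Var(C+S) = 2 + 2·0.14 = 2.280.
True-score variance = ρ_C + ρ_S + 2·0.14, so 0.6842 = (0.70 + ρ_S + 0.28) / 2.280.
ρ_S = 0.6842·2.280 − 0.70 − 0.28 = 0.580.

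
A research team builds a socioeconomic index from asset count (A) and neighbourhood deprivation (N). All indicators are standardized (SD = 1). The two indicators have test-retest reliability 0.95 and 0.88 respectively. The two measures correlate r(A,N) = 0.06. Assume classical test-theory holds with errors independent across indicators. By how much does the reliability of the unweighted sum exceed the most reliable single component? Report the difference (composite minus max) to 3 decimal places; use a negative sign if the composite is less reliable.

-0.030

Var(sum) = 2 + 0.12 = 2.12; true-score variance = 1.83 + 0.12 = 1.95; composite reliability = 0.9198.
Max component reliability = 0.9500.
Difference = 0.9198 − 0.9500 = -0.030.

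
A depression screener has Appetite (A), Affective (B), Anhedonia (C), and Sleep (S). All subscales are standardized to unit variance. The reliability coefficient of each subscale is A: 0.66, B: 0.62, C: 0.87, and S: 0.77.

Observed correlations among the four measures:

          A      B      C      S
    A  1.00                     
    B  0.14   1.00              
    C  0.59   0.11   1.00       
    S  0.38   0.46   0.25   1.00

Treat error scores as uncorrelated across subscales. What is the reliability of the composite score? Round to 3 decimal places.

Var(A+B+C+S) = 4 + 2·[0.14 + 0.59 + 0.38 + 0.11 + 0.46 + 0.25] = 4 + 3.86 = 7.86.
With uncorrelated errors the cross-covariances are all true-score covariance, so they carry over unchanged; only the diagonal terms shrink to ρᵢσᵢ².
True-score variance = [0.66 + 0.62 + 0.87 + 0.77] + 3.86 = 2.92 + 3.86 = 6.78.
Reliability = 6.78 / 7.86 = 0.863.

0.863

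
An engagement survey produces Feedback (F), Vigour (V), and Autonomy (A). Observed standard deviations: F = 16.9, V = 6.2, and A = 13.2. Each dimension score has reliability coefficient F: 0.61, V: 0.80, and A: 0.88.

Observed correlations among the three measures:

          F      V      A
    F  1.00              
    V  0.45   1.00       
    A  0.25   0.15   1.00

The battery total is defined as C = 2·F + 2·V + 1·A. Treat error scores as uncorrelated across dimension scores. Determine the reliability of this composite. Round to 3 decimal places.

0.765

Var(C) = 2²·16.9² + 2²·6.2² + 13.2² + 2·[4·16.9·6.2·0.45 + 2·16.9·13.2·0.25 + 2·6.2·13.2·0.15] = 1470.44 + 649.392 = 2119.83.
Because errors are independent across components, Cov(Tᵢ,Tⱼ) = Cov(Xᵢ,Xⱼ); the off-diagonal part of the true-score variance is the same as above.
True-score variance = [2²·16.9²·0.61 + 2²·6.2²·0.80 + 13.2²·0.88] + 649.392 = 973.228 + 649.392 = 1622.62.
Reliability = 1622.62 / 2119.83 = 0.765.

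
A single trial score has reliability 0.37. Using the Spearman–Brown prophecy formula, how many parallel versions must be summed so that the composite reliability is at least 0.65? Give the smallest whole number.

4

k ≥ ρ*(1−ρ₁)/(ρ₁(1−ρ*)) = 0.65·0.63 / (0.37·0.35) = 3.162.
Smallest integer k = 4.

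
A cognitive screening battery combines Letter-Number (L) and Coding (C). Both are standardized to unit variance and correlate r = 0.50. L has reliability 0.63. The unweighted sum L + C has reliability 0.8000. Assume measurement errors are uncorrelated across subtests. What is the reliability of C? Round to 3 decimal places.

0.770

Var(L+C) = 2 + 2·0.50 = 3.000.
True-score variance = ρ_L + ρ_C + 2·0.50, so 0.8000 = (0.63 + ρ_C + 1.00) / 3.000.
ρ_C = 0.8000·3.000 − 0.63 − 1.00 = 0.770.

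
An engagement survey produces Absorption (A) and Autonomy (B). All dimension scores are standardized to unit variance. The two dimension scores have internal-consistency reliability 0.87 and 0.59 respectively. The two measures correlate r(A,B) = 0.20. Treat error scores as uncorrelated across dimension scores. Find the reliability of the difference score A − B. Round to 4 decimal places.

Var(A−B) = 1 + 1 − 2·0.20 = 2 − 0.4 = 1.6.
Because errors are independent across components, Cov(Tᵢ,Tⱼ) = Cov(Xᵢ,Xⱼ); the off-diagonal part of the true-score variance is the same as above.
True-score variance = [0.87 + 0.59] − 0.4 = 1.46 − 0.4 = 1.06.
Reliability = 1.06 / 1.6 = 0.6625.

0.6625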